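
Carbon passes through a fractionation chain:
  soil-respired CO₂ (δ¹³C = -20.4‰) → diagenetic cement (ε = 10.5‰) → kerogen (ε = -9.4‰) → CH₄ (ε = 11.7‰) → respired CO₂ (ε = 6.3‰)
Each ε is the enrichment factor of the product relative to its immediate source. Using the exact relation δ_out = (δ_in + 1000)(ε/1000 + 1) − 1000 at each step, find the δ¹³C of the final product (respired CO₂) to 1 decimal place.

-1.7‰

step 1: δ = (-20.40 + 1000)·(10.5/1000 + 1) − 1000 = -10.11‰
step 2: δ = (-10.11 + 1000)·(-9.4/1000 + 1) − 1000 = -19.42‰
step 3: δ = (-19.42 + 1000)·(11.7/1000 + 1) − 1000 = -7.95‰
step 4: δ = (-7.95 + 1000)·(6.3/1000 + 1) − 1000 = -1.70‰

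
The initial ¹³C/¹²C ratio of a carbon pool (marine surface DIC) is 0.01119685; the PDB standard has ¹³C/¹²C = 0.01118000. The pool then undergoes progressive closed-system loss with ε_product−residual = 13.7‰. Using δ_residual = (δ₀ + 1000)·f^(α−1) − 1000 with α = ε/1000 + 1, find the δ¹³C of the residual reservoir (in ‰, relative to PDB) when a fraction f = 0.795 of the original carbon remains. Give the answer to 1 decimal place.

δ₀ = (0.01119685/0.01118000 − 1)×1000 = (1.001507 − 1)×1000 = 1.507‰
α − 1 = ε/1000 = 0.0137
f^(α−1) = 0.795^(0.0137) = 0.996862
δ_res = (1.507 + 1000) × 0.996862 − 1000 = 998.364 − 1000 = -1.64‰

-1.6‰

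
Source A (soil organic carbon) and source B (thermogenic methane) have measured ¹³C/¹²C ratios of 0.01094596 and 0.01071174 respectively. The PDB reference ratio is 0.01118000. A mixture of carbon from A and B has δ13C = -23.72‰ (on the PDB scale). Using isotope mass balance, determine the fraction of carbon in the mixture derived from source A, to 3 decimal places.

0.867

δ_A = (0.01094596/0.01118000 − 1)×1000 = (0.979066 − 1)×1000 = -20.934‰
δ_B = (0.01071174/0.01118000 − 1)×1000 = (0.958116 − 1)×1000 = -41.884‰
f_A = (δ_mix − δ_B)/(δ_A − δ_B) = (-23.72 − (-41.884))/(-20.934 − (-41.884))
f_A = 18.164 / 20.950 = 0.8670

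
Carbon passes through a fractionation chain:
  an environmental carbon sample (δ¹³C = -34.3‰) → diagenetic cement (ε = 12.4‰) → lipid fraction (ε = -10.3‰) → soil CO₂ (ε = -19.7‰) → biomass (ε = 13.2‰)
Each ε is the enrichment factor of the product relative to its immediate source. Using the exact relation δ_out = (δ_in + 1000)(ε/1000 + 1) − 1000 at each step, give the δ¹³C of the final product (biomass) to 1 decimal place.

step 1: δ = (-34.30 + 1000)·(12.4/1000 + 1) − 1000 = -22.33‰
step 2: δ = (-22.33 + 1000)·(-10.3/1000 + 1) − 1000 = -32.40‰
step 3: δ = (-32.40 + 1000)·(-19.7/1000 + 1) − 1000 = -51.46‰
step 4: δ = (-51.46 + 1000)·(13.2/1000 + 1) − 1000 = -38.94‰

-38.9‰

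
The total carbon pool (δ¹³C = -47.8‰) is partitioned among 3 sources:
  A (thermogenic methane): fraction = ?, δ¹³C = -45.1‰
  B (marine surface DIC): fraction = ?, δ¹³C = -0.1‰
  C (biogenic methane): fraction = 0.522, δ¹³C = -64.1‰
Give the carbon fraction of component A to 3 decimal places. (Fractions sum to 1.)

Let f_A and f_B be the unknown fractions; fractions sum to 1 so f_A + f_B = 0.478.
Mass balance: Σ fᵢ·δᵢ = δ_bulk ⇒ f_A·(-45.1) + f_B·(-0.1) = -47.8 − (-33.460) = -14.340
Substitute f_B = 0.478 − f_A:
f_A·(-45.1 − -0.1) = -14.340 − 0.478×(-0.1) = -14.292
f_A = -14.292 / -45.0 = 0.3176

0.318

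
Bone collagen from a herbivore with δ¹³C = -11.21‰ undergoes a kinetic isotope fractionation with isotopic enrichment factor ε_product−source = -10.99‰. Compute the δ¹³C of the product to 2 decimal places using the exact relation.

Exactly, δ_product = (δ_source + 1000)·(ε/1000 + 1) − 1000.
δ_product = (-11.21 + 1000) × (-10.99/1000 + 1) − 1000
δ_product = -22.077‰

-22.08‰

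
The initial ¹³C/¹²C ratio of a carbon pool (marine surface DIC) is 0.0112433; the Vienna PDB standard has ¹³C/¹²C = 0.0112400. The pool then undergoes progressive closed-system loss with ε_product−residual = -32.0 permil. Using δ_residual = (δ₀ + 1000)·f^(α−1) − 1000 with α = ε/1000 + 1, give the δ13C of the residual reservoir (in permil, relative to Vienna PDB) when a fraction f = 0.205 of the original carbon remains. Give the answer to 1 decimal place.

δ₀ = (0.0112433/0.0112400 − 1)×1000 = (1.000294 − 1)×1000 = 0.294 permil
α − 1 = ε/1000 = -0.0320
f^(α−1) = 0.205^(-0.0320) = 1.052020
δ_res = (0.294 + 1000) × 1.052020 − 1000 = 1052.329 − 1000 = 52.33 permil

52.3 permil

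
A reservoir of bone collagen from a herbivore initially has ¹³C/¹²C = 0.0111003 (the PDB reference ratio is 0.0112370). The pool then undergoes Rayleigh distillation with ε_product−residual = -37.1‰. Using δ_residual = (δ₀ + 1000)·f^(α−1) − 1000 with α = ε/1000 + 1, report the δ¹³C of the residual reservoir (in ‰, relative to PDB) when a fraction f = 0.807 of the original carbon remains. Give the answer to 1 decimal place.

-4.3‰

δ₀ = (0.0111003/0.0112370 − 1)×1000 = (0.987835 − 1)×1000 = -12.165‰
α − 1 = ε/1000 = -0.0371
f^(α−1) = 0.807^(-0.0371) = 1.007987
δ_res = (-12.165 + 1000) × 1.007987 − 1000 = 995.725 − 1000 = -4.28‰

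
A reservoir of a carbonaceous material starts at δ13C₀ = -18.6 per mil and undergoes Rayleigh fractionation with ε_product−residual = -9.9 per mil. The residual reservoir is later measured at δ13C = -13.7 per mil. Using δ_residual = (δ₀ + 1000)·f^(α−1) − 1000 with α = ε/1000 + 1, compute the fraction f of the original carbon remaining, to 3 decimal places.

α − 1 = ε/1000 = -0.0099
(δ_res + 1000)/(δ₀ + 1000) = (-13.7 + 1000)/(-18.6 + 1000) = 986.3/981.4 = 1.004993
f = 1.004993^(1/-0.0099) = exp(ln(1.004993)/-0.0099) = exp(0.00498/-0.0099)
f = exp(-0.5031) = 0.6047

0.605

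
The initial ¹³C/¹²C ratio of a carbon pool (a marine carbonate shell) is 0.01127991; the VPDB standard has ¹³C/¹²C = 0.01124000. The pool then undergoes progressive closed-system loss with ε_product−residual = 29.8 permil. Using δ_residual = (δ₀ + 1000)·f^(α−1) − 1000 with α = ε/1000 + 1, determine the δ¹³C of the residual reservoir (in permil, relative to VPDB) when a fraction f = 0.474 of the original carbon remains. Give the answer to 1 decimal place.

δ₀ = (0.01127991/0.01124000 − 1)×1000 = (1.003551 − 1)×1000 = 3.551 permil
α − 1 = ε/1000 = 0.0298
f^(α−1) = 0.474^(0.0298) = 0.977999
δ_res = (3.551 + 1000) × 0.977999 − 1000 = 981.471 − 1000 = -18.53 permil

-18.5 permil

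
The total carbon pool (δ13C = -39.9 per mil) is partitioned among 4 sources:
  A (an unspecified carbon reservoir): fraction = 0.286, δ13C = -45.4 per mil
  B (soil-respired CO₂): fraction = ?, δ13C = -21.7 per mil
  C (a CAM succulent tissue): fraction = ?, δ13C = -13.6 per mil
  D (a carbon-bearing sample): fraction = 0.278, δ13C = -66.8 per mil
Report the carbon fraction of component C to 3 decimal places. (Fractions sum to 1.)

Let f_C and f_B be the unknown fractions; fractions sum to 1 so f_C + f_B = 0.436.
Mass balance: Σ fᵢ·δᵢ = δ_bulk ⇒ f_C·(-13.6) + f_B·(-21.7) = -39.9 − (-31.555) = -8.345
Substitute f_B = 0.436 − f_C:
f_C·(-13.6 − -21.7) = -8.345 − 0.436×(-21.7) = 1.116
f_C = 1.116 / 8.1 = 0.1378

0.138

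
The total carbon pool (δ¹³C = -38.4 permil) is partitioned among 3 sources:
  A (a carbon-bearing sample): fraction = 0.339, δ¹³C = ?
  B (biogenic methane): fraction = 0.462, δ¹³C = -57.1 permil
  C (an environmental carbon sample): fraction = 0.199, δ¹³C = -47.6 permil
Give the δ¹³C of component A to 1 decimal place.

-7.5 permil

Isotope mass balance: δ_bulk = Σ fᵢ·δᵢ.
-38.4 = 0.339×δ_A + 0.462×(-57.1) + 0.199×(-47.6)
0.339·δ_A = -38.4 − (-35.853) = -2.547
δ_A = -2.547 / 0.339 = -7.51 permil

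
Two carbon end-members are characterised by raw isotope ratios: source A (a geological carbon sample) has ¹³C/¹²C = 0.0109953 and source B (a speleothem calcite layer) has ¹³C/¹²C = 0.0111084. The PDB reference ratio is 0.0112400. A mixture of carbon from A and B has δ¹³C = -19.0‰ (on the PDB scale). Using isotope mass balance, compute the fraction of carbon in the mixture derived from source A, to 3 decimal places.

0.725

δ_A = (0.0109953/0.0112400 − 1)×1000 = (0.978230 − 1)×1000 = -21.770‰
δ_B = (0.0111084/0.0112400 − 1)×1000 = (0.988292 − 1)×1000 = -11.708‰
f_A = (δ_mix − δ_B)/(δ_A − δ_B) = (-19.0 − (-11.708))/(-21.770 − (-11.708))
f_A = -7.292 / -10.062 = 0.7247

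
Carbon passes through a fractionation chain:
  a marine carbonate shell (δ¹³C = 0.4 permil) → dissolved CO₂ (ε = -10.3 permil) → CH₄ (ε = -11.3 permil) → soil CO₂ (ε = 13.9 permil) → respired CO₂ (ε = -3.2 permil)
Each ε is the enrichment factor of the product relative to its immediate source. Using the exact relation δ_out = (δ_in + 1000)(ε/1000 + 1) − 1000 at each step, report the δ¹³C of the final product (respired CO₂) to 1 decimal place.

-10.7 permil

step 1: δ = (0.40 + 1000)·(-10.3/1000 + 1) − 1000 = -9.90 permil
step 2: δ = (-9.90 + 1000)·(-11.3/1000 + 1) − 1000 = -21.09 permil
step 3: δ = (-21.09 + 1000)·(13.9/1000 + 1) − 1000 = -7.49 permil
step 4: δ = (-7.49 + 1000)·(-3.2/1000 + 1) − 1000 = -10.66 permil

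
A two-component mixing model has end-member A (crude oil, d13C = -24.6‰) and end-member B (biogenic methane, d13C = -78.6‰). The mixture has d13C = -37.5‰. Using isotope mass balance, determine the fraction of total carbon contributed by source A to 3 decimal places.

0.761

δ_mix = f_A·δ_A + (1 − f_A)·δ_B  ⇒  f_A = (δ_mix − δ_B)/(δ_A − δ_B)
f_A = (-37.5 − (-78.6)) / (-24.6 − (-78.6))
f_A = 41.1 / 54.0 = 0.7611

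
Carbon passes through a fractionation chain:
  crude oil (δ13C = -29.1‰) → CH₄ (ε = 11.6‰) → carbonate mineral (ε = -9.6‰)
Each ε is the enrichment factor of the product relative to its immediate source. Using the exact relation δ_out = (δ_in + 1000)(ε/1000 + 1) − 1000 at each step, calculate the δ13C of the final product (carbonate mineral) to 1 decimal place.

-27.3‰

step 1: δ = (-29.10 + 1000)·(11.6/1000 + 1) − 1000 = -17.84‰
step 2: δ = (-17.84 + 1000)·(-9.6/1000 + 1) − 1000 = -27.27‰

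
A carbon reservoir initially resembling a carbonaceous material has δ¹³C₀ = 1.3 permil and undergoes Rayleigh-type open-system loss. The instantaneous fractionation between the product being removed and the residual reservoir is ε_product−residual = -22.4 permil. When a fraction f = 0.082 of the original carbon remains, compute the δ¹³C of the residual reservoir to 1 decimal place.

Rayleigh residual: δ_res = (δ₀ + 1000)·f^(α−1) − 1000
α = ε/1000 + 1 = 0.97760, so α − 1 = -0.02240
f^(α−1) = 0.082^(-0.02240) = 1.057622
δ_res = (1.3 + 1000) × 1.057622 − 1000 = 1058.997 − 1000 = 59.00 permil

59.0 permil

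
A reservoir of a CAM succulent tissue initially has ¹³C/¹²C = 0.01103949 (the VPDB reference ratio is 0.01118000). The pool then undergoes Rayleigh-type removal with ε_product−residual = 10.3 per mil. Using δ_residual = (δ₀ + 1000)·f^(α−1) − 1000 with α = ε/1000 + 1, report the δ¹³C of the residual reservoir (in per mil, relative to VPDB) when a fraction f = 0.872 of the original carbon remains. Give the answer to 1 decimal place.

δ₀ = (0.01103949/0.01118000 − 1)×1000 = (0.987432 − 1)×1000 = -12.568 per mil
α − 1 = ε/1000 = 0.0103
f^(α−1) = 0.872^(0.0103) = 0.998590
δ_res = (-12.568 + 1000) × 0.998590 − 1000 = 986.040 − 1000 = -13.96 per mil

-14.0 per mil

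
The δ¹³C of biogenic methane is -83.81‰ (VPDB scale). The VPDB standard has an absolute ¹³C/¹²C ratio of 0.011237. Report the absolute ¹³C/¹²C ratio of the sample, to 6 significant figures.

R_sample = R_standard × (δ¹³C/1000 + 1)
R_sample = 0.011237 × (-83.81/1000 + 1) = 0.011237 × 0.916190
R_sample = 0.0102952

0.0102952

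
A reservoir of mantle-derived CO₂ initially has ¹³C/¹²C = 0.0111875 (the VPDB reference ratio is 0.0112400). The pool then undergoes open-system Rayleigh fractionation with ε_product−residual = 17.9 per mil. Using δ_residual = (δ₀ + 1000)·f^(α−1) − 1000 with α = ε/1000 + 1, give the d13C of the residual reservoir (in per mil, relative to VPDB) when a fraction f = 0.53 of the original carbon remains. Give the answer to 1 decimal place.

δ₀ = (0.0111875/0.0112400 − 1)×1000 = (0.995329 − 1)×1000 = -4.671 per mil
α − 1 = ε/1000 = 0.0179
f^(α−1) = 0.53^(0.0179) = 0.988700
δ_res = (-4.671 + 1000) × 0.988700 − 1000 = 984.082 − 1000 = -15.92 per mil

-15.9 per mil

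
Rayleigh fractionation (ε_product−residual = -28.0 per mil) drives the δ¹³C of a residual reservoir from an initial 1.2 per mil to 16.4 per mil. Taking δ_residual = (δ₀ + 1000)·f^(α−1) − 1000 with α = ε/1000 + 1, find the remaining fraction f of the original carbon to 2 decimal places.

0.58

α − 1 = ε/1000 = -0.0280
(δ_res + 1000)/(δ₀ + 1000) = (16.4 + 1000)/(1.2 + 1000) = 1016.4/1001.2 = 1.015182
f = 1.015182^(1/-0.0280) = exp(ln(1.015182)/-0.0280) = exp(0.01507/-0.0280)
f = exp(-0.5381) = 0.5838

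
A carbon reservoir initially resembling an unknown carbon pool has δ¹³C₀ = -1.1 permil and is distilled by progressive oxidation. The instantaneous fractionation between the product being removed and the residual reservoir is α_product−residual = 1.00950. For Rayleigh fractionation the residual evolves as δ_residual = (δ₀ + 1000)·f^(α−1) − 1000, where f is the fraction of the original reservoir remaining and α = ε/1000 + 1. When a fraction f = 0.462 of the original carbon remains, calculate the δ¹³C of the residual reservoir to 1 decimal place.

-8.4 permil

Rayleigh residual: δ_res = (δ₀ + 1000)·f^(α−1) − 1000
α − 1 = 0.00950
f^(α−1) = 0.462^(0.00950) = 0.992691
δ_res = (-1.1 + 1000) × 0.992691 − 1000 = 991.599 − 1000 = -8.40 permil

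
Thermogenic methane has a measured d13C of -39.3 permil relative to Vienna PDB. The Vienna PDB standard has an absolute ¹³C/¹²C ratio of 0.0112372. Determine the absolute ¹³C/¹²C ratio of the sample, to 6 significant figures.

R_sample = R_standard × (d13C/1000 + 1)
R_sample = 0.0112372 × (-39.3/1000 + 1) = 0.0112372 × 0.960700
R_sample = 0.0107956

0.0107956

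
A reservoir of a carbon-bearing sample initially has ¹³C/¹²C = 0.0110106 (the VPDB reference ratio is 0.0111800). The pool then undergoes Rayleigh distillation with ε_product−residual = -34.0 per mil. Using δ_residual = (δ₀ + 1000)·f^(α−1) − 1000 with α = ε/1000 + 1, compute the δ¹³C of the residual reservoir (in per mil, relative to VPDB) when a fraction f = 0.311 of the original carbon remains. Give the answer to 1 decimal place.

δ₀ = (0.0110106/0.0111800 − 1)×1000 = (0.984848 − 1)×1000 = -15.152 per mil
α − 1 = ε/1000 = -0.0340
f^(α−1) = 0.311^(-0.0340) = 1.040510
δ_res = (-15.152 + 1000) × 1.040510 − 1000 = 1024.744 − 1000 = 24.74 per mil

24.7 per mil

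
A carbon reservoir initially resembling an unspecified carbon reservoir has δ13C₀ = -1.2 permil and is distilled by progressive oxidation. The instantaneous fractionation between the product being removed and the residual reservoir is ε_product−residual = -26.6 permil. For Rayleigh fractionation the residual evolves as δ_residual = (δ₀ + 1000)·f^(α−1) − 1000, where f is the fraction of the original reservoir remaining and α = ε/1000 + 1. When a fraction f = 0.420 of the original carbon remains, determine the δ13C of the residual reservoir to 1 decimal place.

22.1 permil

Rayleigh residual: δ_res = (δ₀ + 1000)·f^(α−1) − 1000
α = ε/1000 + 1 = 0.97340, so α − 1 = -0.02660
f^(α−1) = 0.420^(-0.02660) = 1.023344
δ_res = (-1.2 + 1000) × 1.023344 − 1000 = 1022.116 − 1000 = 22.12 permil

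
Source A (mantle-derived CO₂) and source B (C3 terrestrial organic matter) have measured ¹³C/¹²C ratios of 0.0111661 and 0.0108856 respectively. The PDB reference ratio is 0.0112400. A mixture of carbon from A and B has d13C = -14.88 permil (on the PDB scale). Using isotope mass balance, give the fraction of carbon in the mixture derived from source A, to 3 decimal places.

δ_A = (0.0111661/0.0112400 − 1)×1000 = (0.993425 − 1)×1000 = -6.575 permil
δ_B = (0.0108856/0.0112400 − 1)×1000 = (0.968470 − 1)×1000 = -31.530 permil
f_A = (δ_mix − δ_B)/(δ_A − δ_B) = (-14.88 − (-31.530))/(-6.575 − (-31.530))
f_A = 16.650 / 24.956 = 0.6672

0.667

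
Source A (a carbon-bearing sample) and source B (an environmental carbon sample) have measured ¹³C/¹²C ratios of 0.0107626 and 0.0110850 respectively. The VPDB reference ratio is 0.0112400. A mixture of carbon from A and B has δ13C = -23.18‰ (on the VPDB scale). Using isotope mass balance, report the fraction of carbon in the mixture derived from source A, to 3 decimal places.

δ_A = (0.0107626/0.0112400 − 1)×1000 = (0.957527 − 1)×1000 = -42.473‰
δ_B = (0.0110850/0.0112400 − 1)×1000 = (0.986210 − 1)×1000 = -13.790‰
f_A = (δ_mix − δ_B)/(δ_A − δ_B) = (-23.18 − (-13.790))/(-42.473 − (-13.790))
f_A = -9.390 / -28.683 = 0.3274

0.327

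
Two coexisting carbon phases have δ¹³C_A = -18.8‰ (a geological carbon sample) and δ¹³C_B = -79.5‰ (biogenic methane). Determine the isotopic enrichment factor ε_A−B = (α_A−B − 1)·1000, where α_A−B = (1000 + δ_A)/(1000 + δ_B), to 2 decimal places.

65.94‰

α_A−B = (1000 + -18.8) / (1000 + -79.5) = 981.2 / 920.5 = 1.065942
ε_A−B = (1.065942 − 1) × 1000 = 65.942‰
(The approximation ε ≈ δ_A − δ_B would give 60.7‰.)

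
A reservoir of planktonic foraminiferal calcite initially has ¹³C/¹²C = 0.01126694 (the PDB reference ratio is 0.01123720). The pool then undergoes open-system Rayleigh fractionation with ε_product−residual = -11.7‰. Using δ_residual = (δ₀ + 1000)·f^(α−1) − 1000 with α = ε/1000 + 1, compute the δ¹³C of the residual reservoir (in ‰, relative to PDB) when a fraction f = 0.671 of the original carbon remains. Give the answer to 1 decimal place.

7.3‰

δ₀ = (0.01126694/0.01123720 − 1)×1000 = (1.002647 − 1)×1000 = 2.647‰
α − 1 = ε/1000 = -0.0117
f^(α−1) = 0.671^(-0.0117) = 1.004679
δ_res = (2.647 + 1000) × 1.004679 − 1000 = 1007.338 − 1000 = 7.34‰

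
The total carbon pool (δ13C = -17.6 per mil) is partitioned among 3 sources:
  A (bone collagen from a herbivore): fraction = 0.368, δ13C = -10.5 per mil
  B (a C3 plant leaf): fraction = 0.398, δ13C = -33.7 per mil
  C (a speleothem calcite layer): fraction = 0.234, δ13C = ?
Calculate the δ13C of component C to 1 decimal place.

-1.4 per mil

Isotope mass balance: δ_bulk = Σ fᵢ·δᵢ.
-17.6 = 0.368×(-10.5) + 0.398×(-33.7) + 0.234×δ_C
0.234·δ_C = -17.6 − (-17.277) = -0.323
δ_C = -0.323 / 0.234 = -1.38 per mil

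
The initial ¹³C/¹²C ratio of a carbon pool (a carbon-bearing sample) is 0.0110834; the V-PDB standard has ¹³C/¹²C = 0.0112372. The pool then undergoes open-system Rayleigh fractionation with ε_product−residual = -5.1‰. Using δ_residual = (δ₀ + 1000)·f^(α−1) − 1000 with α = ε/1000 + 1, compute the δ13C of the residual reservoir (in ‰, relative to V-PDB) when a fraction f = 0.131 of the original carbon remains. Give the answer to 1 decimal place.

δ₀ = (0.0110834/0.0112372 − 1)×1000 = (0.986313 − 1)×1000 = -13.687‰
α − 1 = ε/1000 = -0.0051
f^(α−1) = 0.131^(-0.0051) = 1.010420
δ_res = (-13.687 + 1000) × 1.010420 − 1000 = 996.591 − 1000 = -3.41‰

-3.4‰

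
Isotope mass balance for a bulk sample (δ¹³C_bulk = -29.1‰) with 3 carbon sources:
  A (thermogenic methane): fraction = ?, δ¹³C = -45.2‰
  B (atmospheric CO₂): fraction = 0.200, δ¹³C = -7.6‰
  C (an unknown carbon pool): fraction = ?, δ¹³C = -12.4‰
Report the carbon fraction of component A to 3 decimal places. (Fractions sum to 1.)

0.538

Let f_A and f_C be the unknown fractions; fractions sum to 1 so f_A + f_C = 0.800.
Mass balance: Σ fᵢ·δᵢ = δ_bulk ⇒ f_A·(-45.2) + f_C·(-12.4) = -29.1 − (-1.520) = -27.580
Substitute f_C = 0.800 − f_A:
f_A·(-45.2 − -12.4) = -27.580 − 0.800×(-12.4) = -17.660
f_A = -17.660 / -32.8 = 0.5384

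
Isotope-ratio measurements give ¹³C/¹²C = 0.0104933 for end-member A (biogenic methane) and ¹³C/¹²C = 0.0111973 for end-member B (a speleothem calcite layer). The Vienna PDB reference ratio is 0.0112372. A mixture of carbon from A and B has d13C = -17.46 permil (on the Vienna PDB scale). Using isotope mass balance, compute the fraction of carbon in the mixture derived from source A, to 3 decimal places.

0.222

δ_A = (0.0104933/0.0112372 − 1)×1000 = (0.933800 − 1)×1000 = -66.200 permil
δ_B = (0.0111973/0.0112372 − 1)×1000 = (0.996449 − 1)×1000 = -3.551 permil
f_A = (δ_mix − δ_B)/(δ_A − δ_B) = (-17.46 − (-3.551))/(-66.200 − (-3.551))
f_A = -13.909 / -62.649 = 0.2220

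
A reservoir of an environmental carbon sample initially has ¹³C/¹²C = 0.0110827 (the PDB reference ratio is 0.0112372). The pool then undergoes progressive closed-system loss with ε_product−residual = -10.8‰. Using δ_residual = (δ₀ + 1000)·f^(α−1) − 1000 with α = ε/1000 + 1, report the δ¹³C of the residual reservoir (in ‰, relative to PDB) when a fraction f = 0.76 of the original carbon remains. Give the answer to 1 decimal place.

-10.8‰

δ₀ = (0.0110827/0.0112372 − 1)×1000 = (0.986251 − 1)×1000 = -13.749‰
α − 1 = ε/1000 = -0.0108
f^(α−1) = 0.76^(-0.0108) = 1.002968
δ_res = (-13.749 + 1000) × 1.002968 − 1000 = 989.179 − 1000 = -10.82‰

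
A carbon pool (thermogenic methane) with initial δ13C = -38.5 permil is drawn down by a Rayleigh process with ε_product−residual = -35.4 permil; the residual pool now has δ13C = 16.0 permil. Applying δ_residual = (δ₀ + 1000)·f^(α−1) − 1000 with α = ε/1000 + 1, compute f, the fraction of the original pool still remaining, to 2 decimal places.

α − 1 = ε/1000 = -0.0354
(δ_res + 1000)/(δ₀ + 1000) = (16.0 + 1000)/(-38.5 + 1000) = 1016.0/961.5 = 1.056682
f = 1.056682^(1/-0.0354) = exp(ln(1.056682)/-0.0354) = exp(0.05513/-0.0354)
f = exp(-1.5575) = 0.2107

0.21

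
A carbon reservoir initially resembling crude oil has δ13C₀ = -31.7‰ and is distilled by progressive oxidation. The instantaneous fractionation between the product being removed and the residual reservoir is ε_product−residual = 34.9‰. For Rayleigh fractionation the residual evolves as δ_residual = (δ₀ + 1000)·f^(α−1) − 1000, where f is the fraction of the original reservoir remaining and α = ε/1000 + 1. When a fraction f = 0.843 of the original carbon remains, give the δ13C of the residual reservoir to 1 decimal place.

-37.5‰

Rayleigh residual: δ_res = (δ₀ + 1000)·f^(α−1) − 1000
α = ε/1000 + 1 = 1.03490, so α − 1 = 0.03490
f^(α−1) = 0.843^(0.03490) = 0.994057
δ_res = (-31.7 + 1000) × 0.994057 − 1000 = 962.546 − 1000 = -37.45‰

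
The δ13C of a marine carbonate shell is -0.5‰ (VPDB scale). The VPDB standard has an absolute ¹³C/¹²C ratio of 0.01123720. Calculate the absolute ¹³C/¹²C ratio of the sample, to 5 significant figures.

R_sample = R_standard × (δ13C/1000 + 1)
R_sample = 0.01123720 × (-0.5/1000 + 1) = 0.01123720 × 0.999500
R_sample = 0.0112316

0.011232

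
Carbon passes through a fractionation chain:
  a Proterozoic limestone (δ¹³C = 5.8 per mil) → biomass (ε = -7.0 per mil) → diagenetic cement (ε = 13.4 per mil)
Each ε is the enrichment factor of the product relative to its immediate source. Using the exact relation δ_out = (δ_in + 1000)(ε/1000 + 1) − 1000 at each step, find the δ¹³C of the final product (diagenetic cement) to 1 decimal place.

12.1 per mil

step 1: δ = (5.80 + 1000)·(-7.0/1000 + 1) − 1000 = -1.24 per mil
step 2: δ = (-1.24 + 1000)·(13.4/1000 + 1) − 1000 = 12.14 per mil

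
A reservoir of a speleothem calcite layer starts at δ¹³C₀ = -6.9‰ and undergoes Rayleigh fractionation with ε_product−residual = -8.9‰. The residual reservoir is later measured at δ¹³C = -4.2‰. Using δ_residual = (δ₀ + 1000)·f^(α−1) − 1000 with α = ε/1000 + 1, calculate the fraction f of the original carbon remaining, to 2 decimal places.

α − 1 = ε/1000 = -0.0089
(δ_res + 1000)/(δ₀ + 1000) = (-4.2 + 1000)/(-6.9 + 1000) = 995.8/993.1 = 1.002719
f = 1.002719^(1/-0.0089) = exp(ln(1.002719)/-0.0089) = exp(0.00272/-0.0089)
f = exp(-0.3051) = 0.7371

0.74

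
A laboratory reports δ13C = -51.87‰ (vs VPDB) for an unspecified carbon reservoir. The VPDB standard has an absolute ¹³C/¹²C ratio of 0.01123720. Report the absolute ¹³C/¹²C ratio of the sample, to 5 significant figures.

0.010654

R_sample = R_standard × (δ13C/1000 + 1)
R_sample = 0.01123720 × (-51.87/1000 + 1) = 0.01123720 × 0.948130
R_sample = 0.0106543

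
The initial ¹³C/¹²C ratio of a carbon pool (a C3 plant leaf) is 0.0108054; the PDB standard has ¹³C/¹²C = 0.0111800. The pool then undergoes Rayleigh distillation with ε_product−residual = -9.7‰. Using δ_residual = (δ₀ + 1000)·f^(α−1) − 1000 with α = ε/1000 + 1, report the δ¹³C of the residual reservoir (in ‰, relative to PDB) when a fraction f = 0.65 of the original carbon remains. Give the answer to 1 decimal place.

-29.5‰

δ₀ = (0.0108054/0.0111800 − 1)×1000 = (0.966494 − 1)×1000 = -33.506‰
α − 1 = ε/1000 = -0.0097
f^(α−1) = 0.65^(-0.0097) = 1.004187
δ_res = (-33.506 + 1000) × 1.004187 − 1000 = 970.541 − 1000 = -29.46‰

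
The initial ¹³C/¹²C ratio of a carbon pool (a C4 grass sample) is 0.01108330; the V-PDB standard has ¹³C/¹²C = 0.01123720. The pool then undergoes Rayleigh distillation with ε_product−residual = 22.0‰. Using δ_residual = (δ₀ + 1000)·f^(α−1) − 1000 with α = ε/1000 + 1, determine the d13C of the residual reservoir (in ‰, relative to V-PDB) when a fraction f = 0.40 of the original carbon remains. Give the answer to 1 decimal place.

δ₀ = (0.01108330/0.01123720 − 1)×1000 = (0.986304 − 1)×1000 = -13.696‰
α − 1 = ε/1000 = 0.0220
f^(α−1) = 0.40^(0.0220) = 0.980043
δ_res = (-13.696 + 1000) × 0.980043 − 1000 = 966.621 − 1000 = -33.38‰

-33.4‰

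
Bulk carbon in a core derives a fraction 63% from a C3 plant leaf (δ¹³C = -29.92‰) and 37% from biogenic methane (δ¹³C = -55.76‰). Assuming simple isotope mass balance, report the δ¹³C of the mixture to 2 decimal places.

δ_mix = f_A·δ_A + f_B·δ_B
δ_mix = 0.63 × (-29.92) + 0.37 × (-55.76)
δ_mix = -18.850 + -20.631 = -39.481‰

-39.48‰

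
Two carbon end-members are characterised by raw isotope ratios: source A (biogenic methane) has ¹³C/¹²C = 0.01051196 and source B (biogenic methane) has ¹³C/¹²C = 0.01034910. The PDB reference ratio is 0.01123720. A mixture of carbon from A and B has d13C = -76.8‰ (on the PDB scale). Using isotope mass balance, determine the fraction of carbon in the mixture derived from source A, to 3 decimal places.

0.154

δ_A = (0.01051196/0.01123720 − 1)×1000 = (0.935461 − 1)×1000 = -64.539‰
δ_B = (0.01034910/0.01123720 − 1)×1000 = (0.920968 − 1)×1000 = -79.032‰
f_A = (δ_mix − δ_B)/(δ_A − δ_B) = (-76.8 − (-79.032))/(-64.539 − (-79.032))
f_A = 2.232 / 14.493 = 0.1540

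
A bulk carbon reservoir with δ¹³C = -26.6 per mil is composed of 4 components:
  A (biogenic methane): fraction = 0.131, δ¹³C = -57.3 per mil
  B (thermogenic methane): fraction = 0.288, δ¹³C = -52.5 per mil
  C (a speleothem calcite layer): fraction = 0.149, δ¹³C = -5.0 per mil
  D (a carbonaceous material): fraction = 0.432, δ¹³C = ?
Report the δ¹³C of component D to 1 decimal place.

-7.5 per mil

Isotope mass balance: δ_bulk = Σ fᵢ·δᵢ.
-26.6 = 0.131×(-57.3) + 0.288×(-52.5) + 0.149×(-5.0) + 0.432×δ_D
0.432·δ_D = -26.6 − (-23.371) = -3.229
δ_D = -3.229 / 0.432 = -7.47 per mil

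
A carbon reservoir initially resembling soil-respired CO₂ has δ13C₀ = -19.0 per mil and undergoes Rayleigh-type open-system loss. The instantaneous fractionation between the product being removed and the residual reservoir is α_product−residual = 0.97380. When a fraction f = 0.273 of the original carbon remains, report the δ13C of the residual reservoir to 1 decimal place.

Rayleigh residual: δ_res = (δ₀ + 1000)·f^(α−1) − 1000
α − 1 = -0.02620
f^(α−1) = 0.273^(-0.02620) = 1.034600
δ_res = (-19.0 + 1000) × 1.034600 − 1000 = 1014.943 − 1000 = 14.94 per mil

14.9 per mil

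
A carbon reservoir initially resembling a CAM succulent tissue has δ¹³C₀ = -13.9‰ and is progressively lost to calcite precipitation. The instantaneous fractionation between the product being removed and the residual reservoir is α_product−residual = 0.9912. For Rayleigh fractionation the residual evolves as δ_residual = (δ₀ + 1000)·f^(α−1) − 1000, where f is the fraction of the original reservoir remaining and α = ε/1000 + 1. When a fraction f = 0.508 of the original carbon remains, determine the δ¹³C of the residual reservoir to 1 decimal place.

Rayleigh residual: δ_res = (δ₀ + 1000)·f^(α−1) − 1000
α − 1 = -0.00880
f^(α−1) = 0.508^(-0.00880) = 1.005978
δ_res = (-13.9 + 1000) × 1.005978 − 1000 = 991.995 − 1000 = -8.01‰

-8.0‰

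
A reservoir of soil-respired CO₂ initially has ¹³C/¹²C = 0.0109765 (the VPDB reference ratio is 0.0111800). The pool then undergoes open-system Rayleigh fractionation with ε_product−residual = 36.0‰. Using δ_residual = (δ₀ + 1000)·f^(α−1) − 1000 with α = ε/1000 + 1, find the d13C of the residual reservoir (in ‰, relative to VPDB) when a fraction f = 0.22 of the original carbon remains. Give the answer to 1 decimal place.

-70.3‰

δ₀ = (0.0109765/0.0111800 − 1)×1000 = (0.981798 − 1)×1000 = -18.202‰
α − 1 = ε/1000 = 0.0360
f^(α−1) = 0.22^(0.0360) = 0.946950
δ_res = (-18.202 + 1000) × 0.946950 − 1000 = 929.714 − 1000 = -70.29‰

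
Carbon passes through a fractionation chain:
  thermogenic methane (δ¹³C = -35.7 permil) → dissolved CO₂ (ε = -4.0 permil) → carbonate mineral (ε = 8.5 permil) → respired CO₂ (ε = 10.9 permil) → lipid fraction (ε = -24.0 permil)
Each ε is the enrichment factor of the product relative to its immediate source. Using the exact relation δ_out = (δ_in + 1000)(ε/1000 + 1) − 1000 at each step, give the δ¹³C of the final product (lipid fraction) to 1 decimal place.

step 1: δ = (-35.70 + 1000)·(-4.0/1000 + 1) − 1000 = -39.56 permil
step 2: δ = (-39.56 + 1000)·(8.5/1000 + 1) − 1000 = -31.39 permil
step 3: δ = (-31.39 + 1000)·(10.9/1000 + 1) − 1000 = -20.84 permil
step 4: δ = (-20.84 + 1000)·(-24.0/1000 + 1) − 1000 = -44.34 permil

-44.3 permil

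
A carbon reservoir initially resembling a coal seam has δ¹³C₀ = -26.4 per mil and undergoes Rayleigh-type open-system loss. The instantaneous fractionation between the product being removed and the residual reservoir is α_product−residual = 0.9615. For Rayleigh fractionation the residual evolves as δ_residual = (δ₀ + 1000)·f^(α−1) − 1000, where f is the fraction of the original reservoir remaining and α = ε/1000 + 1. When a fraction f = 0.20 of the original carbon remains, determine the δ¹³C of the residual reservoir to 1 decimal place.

Rayleigh residual: δ_res = (δ₀ + 1000)·f^(α−1) − 1000
α − 1 = -0.03850
f^(α−1) = 0.20^(-0.03850) = 1.063923
δ_res = (-26.4 + 1000) × 1.063923 − 1000 = 1035.836 − 1000 = 35.84 per mil

35.8 per mil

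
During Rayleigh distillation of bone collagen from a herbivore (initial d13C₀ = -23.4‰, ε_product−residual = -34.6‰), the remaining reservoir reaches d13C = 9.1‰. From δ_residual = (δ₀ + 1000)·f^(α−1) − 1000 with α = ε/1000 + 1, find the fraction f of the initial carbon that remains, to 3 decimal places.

α − 1 = ε/1000 = -0.0346
(δ_res + 1000)/(δ₀ + 1000) = (9.1 + 1000)/(-23.4 + 1000) = 1009.1/976.6 = 1.033279
f = 1.033279^(1/-0.0346) = exp(ln(1.033279)/-0.0346) = exp(0.03274/-0.0346)
f = exp(-0.9462) = 0.3882

0.388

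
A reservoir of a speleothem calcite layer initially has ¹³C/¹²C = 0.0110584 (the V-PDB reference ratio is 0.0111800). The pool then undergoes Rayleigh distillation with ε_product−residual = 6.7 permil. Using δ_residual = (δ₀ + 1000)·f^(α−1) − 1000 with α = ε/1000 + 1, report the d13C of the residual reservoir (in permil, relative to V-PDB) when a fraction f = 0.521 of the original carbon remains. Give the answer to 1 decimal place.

δ₀ = (0.0110584/0.0111800 − 1)×1000 = (0.989123 − 1)×1000 = -10.877 permil
α − 1 = ε/1000 = 0.0067
f^(α−1) = 0.521^(0.0067) = 0.995641
δ_res = (-10.877 + 1000) × 0.995641 − 1000 = 984.812 − 1000 = -15.19 permil

-15.2 permil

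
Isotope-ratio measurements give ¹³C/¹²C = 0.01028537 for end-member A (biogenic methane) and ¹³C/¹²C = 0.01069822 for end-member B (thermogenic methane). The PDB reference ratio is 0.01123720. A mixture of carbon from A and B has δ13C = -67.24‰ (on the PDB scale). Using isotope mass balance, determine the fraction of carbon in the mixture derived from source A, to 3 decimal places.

0.525

δ_A = (0.01028537/0.01123720 − 1)×1000 = (0.915297 − 1)×1000 = -84.703‰
δ_B = (0.01069822/0.01123720 − 1)×1000 = (0.952036 − 1)×1000 = -47.964‰
f_A = (δ_mix − δ_B)/(δ_A − δ_B) = (-67.24 − (-47.964))/(-84.703 − (-47.964))
f_A = -19.276 / -36.740 = 0.5247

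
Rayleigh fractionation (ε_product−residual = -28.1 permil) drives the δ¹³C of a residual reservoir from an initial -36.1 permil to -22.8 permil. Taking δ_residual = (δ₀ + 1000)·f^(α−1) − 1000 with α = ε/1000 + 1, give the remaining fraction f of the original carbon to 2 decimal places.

0.61

α − 1 = ε/1000 = -0.0281
(δ_res + 1000)/(δ₀ + 1000) = (-22.8 + 1000)/(-36.1 + 1000) = 977.2/963.9 = 1.013798
f = 1.013798^(1/-0.0281) = exp(ln(1.013798)/-0.0281) = exp(0.01370/-0.0281)
f = exp(-0.4877) = 0.6140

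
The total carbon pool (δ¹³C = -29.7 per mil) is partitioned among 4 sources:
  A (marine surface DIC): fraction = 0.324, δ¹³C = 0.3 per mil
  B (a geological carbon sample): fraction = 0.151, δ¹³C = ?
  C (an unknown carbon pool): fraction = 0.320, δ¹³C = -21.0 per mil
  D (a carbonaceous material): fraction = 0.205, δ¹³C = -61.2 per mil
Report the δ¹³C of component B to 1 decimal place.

Isotope mass balance: δ_bulk = Σ fᵢ·δᵢ.
-29.7 = 0.324×(0.3) + 0.151×δ_B + 0.320×(-21.0) + 0.205×(-61.2)
0.151·δ_B = -29.7 − (-19.169) = -10.531
δ_B = -10.531 / 0.151 = -69.74 per mil

-69.7 per mil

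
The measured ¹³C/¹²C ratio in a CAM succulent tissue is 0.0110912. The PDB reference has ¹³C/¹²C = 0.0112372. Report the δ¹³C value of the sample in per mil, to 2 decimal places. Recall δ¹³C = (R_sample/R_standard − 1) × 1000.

-12.99 per mil

δ¹³C = (R_sample / R_standard − 1) × 1000
R_sample / R_standard = 0.0110912 / 0.0112372 = 0.987007
δ¹³C = (0.987007 − 1) × 1000 = -12.993 per mil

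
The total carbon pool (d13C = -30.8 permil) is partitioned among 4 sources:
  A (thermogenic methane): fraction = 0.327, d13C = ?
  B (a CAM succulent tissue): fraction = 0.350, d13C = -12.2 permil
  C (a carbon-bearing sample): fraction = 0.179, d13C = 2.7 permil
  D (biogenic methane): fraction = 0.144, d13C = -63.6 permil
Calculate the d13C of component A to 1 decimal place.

-54.6 permil

Isotope mass balance: δ_bulk = Σ fᵢ·δᵢ.
-30.8 = 0.327×δ_A + 0.350×(-12.2) + 0.179×(2.7) + 0.144×(-63.6)
0.327·δ_A = -30.8 − (-12.945) = -17.855
δ_A = -17.855 / 0.327 = -54.60 permil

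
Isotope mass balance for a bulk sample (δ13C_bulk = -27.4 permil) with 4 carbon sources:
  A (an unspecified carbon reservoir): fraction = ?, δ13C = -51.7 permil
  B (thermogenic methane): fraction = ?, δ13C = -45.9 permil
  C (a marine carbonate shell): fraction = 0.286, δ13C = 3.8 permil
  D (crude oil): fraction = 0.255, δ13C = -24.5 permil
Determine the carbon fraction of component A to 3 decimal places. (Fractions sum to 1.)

0.202

Let f_A and f_B be the unknown fractions; fractions sum to 1 so f_A + f_B = 0.459.
Mass balance: Σ fᵢ·δᵢ = δ_bulk ⇒ f_A·(-51.7) + f_B·(-45.9) = -27.4 − (-5.161) = -22.239
Substitute f_B = 0.459 − f_A:
f_A·(-51.7 − -45.9) = -22.239 − 0.459×(-45.9) = -1.171
f_A = -1.171 / -5.8 = 0.2019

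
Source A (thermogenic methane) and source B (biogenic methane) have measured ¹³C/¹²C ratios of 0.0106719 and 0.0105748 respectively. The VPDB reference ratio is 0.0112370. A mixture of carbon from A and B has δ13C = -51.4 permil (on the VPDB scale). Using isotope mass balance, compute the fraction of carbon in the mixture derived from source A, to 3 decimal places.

δ_A = (0.0106719/0.0112370 − 1)×1000 = (0.949711 − 1)×1000 = -50.289 permil
δ_B = (0.0105748/0.0112370 − 1)×1000 = (0.941070 − 1)×1000 = -58.930 permil
f_A = (δ_mix − δ_B)/(δ_A − δ_B) = (-51.4 − (-58.930))/(-50.289 − (-58.930))
f_A = 7.530 / 8.641 = 0.8715

0.871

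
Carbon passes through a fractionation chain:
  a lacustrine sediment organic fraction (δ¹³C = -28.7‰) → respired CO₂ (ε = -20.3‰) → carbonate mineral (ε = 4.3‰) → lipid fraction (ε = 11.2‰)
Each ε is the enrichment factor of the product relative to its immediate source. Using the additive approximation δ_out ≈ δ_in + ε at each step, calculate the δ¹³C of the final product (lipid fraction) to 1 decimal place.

step 1: δ ≈ -28.7 + (-20.3) = -49.0‰
step 2: δ ≈ -49.0 + (4.3) = -44.7‰
step 3: δ ≈ -44.7 + (11.2) = -33.5‰

-33.5‰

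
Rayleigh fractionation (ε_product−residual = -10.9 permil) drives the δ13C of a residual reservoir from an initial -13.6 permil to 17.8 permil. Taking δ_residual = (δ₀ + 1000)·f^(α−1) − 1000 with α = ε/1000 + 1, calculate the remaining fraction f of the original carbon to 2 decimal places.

α − 1 = ε/1000 = -0.0109
(δ_res + 1000)/(δ₀ + 1000) = (17.8 + 1000)/(-13.6 + 1000) = 1017.8/986.4 = 1.031833
f = 1.031833^(1/-0.0109) = exp(ln(1.031833)/-0.0109) = exp(0.03134/-0.0109)
f = exp(-2.8749) = 0.0564

0.06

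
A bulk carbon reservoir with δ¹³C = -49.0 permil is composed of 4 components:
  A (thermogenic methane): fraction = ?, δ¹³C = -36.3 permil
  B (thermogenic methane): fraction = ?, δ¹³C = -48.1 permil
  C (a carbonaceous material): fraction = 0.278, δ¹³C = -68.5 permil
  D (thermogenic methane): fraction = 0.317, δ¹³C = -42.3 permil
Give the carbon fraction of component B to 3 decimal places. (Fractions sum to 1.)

0.156

Let f_B and f_A be the unknown fractions; fractions sum to 1 so f_B + f_A = 0.405.
Mass balance: Σ fᵢ·δᵢ = δ_bulk ⇒ f_B·(-48.1) + f_A·(-36.3) = -49.0 − (-32.452) = -16.548
Substitute f_A = 0.405 − f_B:
f_B·(-48.1 − -36.3) = -16.548 − 0.405×(-36.3) = -1.846
f_B = -1.846 / -11.8 = 0.1565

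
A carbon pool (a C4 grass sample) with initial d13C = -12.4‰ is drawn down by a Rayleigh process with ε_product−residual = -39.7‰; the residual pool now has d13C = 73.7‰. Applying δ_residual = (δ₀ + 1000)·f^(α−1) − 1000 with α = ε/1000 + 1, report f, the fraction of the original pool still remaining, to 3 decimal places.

α − 1 = ε/1000 = -0.0397
(δ_res + 1000)/(δ₀ + 1000) = (73.7 + 1000)/(-12.4 + 1000) = 1073.7/987.6 = 1.087181
f = 1.087181^(1/-0.0397) = exp(ln(1.087181)/-0.0397) = exp(0.08359/-0.0397)
f = exp(-2.1055) = 0.1218

0.122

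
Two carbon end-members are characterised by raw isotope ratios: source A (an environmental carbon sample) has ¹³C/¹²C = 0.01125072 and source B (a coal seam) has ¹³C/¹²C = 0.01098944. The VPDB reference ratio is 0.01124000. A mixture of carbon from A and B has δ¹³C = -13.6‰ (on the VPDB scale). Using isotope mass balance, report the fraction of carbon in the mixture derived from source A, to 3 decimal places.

0.374

δ_A = (0.01125072/0.01124000 − 1)×1000 = (1.000954 − 1)×1000 = 0.954‰
δ_B = (0.01098944/0.01124000 − 1)×1000 = (0.977708 − 1)×1000 = -22.292‰
f_A = (δ_mix − δ_B)/(δ_A − δ_B) = (-13.6 − (-22.292))/(0.954 − (-22.292))
f_A = 8.692 / 23.246 = 0.3739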